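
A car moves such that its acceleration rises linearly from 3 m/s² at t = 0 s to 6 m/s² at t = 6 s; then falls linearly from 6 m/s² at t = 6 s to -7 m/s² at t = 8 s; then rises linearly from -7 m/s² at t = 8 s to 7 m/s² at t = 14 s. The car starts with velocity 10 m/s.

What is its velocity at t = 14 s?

Δv equals the area under the a-t graph; then v = v₀ + Δv.
0–6 s: ½(3 + 6)(6) = 27 m/s
6–8 s: ½(6 + -7)(2) = -1 m/s
8–14 s: ½(-7 + 7)(6) = 0 m/s
Δv = 26 m/s, so v(14) = 10 + (26) = 36 m/s.

36 m/s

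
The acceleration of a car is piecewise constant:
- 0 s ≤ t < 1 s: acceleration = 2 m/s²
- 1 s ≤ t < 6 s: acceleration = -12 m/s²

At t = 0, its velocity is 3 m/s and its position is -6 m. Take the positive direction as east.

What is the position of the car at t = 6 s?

On each constant-a segment, Δv = aΔt and Δx = v₀Δt + ½aΔt²; chain segment to segment.
0–1 s: v starts 3 m/s; Δx = 3·1 + ½·2·1² = 4 m; v ends 5 m/s.
1–6 s: v starts 5 m/s; Δx = 5·5 + ½·-12·5² = -125 m; v ends -55 m/s.
x(6) = -6 + Σ Δx = -127 m.

-127 m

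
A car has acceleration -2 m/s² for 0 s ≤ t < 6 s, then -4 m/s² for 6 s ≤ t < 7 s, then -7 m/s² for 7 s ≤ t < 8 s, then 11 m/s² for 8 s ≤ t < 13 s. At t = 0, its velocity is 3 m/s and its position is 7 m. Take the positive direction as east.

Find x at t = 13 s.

On each constant-a segment, Δv = aΔt and Δx = v₀Δt + ½aΔt²; chain segment to segment.
0–6 s: v starts 3 m/s; Δx = 3·6 + ½·-2·6² = -18 m; v ends -9 m/s.
6–7 s: v starts -9 m/s; Δx = -9·1 + ½·-4·1² = -11 m; v ends -13 m/s.
7–8 s: v starts -13 m/s; Δx = -13·1 + ½·-7·1² = -16.5 m; v ends -20 m/s.
8–13 s: v starts -20 m/s; Δx = -20·5 + ½·11·5² = 37.5 m; v ends 35 m/s.
x(13) = 7 + Σ Δx = -1 m.

-1 m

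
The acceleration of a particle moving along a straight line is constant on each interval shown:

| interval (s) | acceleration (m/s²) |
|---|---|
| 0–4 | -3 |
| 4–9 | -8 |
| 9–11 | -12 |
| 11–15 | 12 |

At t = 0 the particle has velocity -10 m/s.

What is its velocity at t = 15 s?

-38 m/s

Δv equals the area under the a-t graph; then v = v₀ + Δv.
0–4 s: -3 × 4 = -12 m/s
4–9 s: -8 × 5 = -40 m/s
9–11 s: -12 × 2 = -24 m/s
11–15 s: 12 × 4 = 48 m/s
Δv = -28 m/s, so v(15) = -10 + (-28) = -38 m/s.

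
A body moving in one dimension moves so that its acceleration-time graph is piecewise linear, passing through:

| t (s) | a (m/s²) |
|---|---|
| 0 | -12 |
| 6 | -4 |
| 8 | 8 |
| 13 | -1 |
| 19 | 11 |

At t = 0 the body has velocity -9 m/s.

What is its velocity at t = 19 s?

-5.5 m/s

Δv equals the area under the a-t graph; then v = v₀ + Δv.
0–6 s: ½(-12 + -4)(6) = -48 m/s
6–8 s: ½(-4 + 8)(2) = 4 m/s
8–13 s: ½(8 + -1)(5) = 17.5 m/s
13–19 s: ½(-1 + 11)(6) = 30 m/s
Δv = 3.5 m/s, so v(19) = -9 + (3.5) = -5.5 m/s.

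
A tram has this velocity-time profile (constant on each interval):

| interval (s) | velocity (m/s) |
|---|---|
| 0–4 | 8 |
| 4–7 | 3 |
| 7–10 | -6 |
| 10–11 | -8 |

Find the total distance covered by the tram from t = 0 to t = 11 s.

67 m

Distance (not displacement) is the total path length: add the absolute areas under v-t.
0–4 s: |8| × 4 = 32 m
4–7 s: |3| × 3 = 9 m
7–10 s: |-6| × 3 = 18 m
10–11 s: |-8| × 1 = 8 m
Total distance = 67 m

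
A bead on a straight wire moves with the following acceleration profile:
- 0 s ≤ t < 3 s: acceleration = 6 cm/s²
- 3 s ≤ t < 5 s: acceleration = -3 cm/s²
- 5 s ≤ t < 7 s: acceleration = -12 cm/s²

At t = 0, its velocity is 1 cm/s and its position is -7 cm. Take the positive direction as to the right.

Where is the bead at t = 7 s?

57 cm

On each constant-a segment, Δv = aΔt and Δx = v₀Δt + ½aΔt²; chain segment to segment.
0–3 s: v starts 1 cm/s; Δx = 1·3 + ½·6·3² = 30 cm; v ends 19 cm/s.
3–5 s: v starts 19 cm/s; Δx = 19·2 + ½·-3·2² = 32 cm; v ends 13 cm/s.
5–7 s: v starts 13 cm/s; Δx = 13·2 + ½·-12·2² = 2 cm; v ends -11 cm/s.
x(7) = -7 + Σ Δx = 57 cm.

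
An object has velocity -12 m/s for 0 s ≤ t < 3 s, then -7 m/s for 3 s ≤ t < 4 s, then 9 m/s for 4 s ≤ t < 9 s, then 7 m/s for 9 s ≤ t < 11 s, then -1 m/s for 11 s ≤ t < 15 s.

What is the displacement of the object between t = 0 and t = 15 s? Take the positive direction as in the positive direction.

12 m

Displacement is the signed area under the v-t curve.
0–3 s: -12 × 3 = -36 m
3–4 s: -7 × 1 = -7 m
4–9 s: 9 × 5 = 45 m
9–11 s: 7 × 2 = 14 m
11–15 s: -1 × 4 = -4 m
Net displacement = 12 m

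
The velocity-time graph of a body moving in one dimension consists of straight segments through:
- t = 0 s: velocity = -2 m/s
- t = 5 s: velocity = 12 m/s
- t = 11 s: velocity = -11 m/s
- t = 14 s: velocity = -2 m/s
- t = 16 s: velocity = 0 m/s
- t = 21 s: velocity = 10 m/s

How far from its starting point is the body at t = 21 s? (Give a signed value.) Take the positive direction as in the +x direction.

31.5 m

Displacement is the signed area under the v-t curve.
0–5 s: ½(-2 + 12)(5) = 25 m
5–11 s: ½(12 + -11)(6) = 3 m
11–14 s: ½(-11 + -2)(3) = -19.5 m
14–16 s: ½(-2 + 0)(2) = -2 m
16–21 s: ½(0 + 10)(5) = 25 m
Net displacement = 31.5 m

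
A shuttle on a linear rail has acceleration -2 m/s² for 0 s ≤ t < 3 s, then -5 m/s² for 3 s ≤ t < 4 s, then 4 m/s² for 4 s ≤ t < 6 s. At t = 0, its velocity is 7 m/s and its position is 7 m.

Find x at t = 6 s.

On each constant-a segment, Δv = aΔt and Δx = v₀Δt + ½aΔt²; chain segment to segment.
0–3 s: v starts 7 m/s; Δx = 7·3 + ½·-2·3² = 12 m; v ends 1 m/s.
3–4 s: v starts 1 m/s; Δx = 1·1 + ½·-5·1² = -1.5 m; v ends -4 m/s.
4–6 s: v starts -4 m/s; Δx = -4·2 + ½·4·2² = 0 m; v ends 4 m/s.
x(6) = 7 + Σ Δx = 17.5 m.

17.5 m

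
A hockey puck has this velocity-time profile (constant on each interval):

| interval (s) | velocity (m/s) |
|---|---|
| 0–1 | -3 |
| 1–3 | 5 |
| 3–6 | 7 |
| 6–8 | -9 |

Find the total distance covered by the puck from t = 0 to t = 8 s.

Total distance travelled is ∫|v| dt — sum the magnitudes of each area piece.
0–1 s: |-3| × 1 = 3 m
1–3 s: |5| × 2 = 10 m
3–6 s: |7| × 3 = 21 m
6–8 s: |-9| × 2 = 18 m
Total distance = 52 m

52 m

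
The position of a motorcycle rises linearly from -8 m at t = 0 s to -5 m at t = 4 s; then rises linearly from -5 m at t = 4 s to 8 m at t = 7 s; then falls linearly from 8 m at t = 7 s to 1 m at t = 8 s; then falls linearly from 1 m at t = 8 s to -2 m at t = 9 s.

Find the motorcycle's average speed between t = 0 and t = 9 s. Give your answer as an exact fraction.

26/9 m/s

Average speed = (total path length)/(elapsed time); on a piecewise-linear x-t graph the path length is Σ|Δx|.
0–4 s: |Δx| = |-5 − -8| = 3 m
4–7 s: |Δx| = |8 − -5| = 13 m
7–8 s: |Δx| = |1 − 8| = 7 m
8–9 s: |Δx| = |-2 − 1| = 3 m
Total path = 26 m; average speed = 26/9 = 26/9 m/s.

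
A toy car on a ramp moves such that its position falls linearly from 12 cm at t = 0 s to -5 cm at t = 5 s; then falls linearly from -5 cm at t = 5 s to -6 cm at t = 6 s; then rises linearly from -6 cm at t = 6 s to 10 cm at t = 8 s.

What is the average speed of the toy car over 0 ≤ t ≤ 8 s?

Average speed = (total path length)/(elapsed time); on a piecewise-linear x-t graph the path length is Σ|Δx|.
0–5 s: |Δx| = |-5 − 12| = 17 cm
5–6 s: |Δx| = |-6 − -5| = 1 cm
6–8 s: |Δx| = |10 − -6| = 16 cm
Total path = 34 cm; average speed = 34/8 = 4.25 cm/s.

4.25 cm/s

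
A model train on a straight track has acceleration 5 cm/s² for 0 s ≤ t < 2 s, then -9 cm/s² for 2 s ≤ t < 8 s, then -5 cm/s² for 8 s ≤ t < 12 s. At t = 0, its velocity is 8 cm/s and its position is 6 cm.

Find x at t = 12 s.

On each constant-a segment, Δv = aΔt and Δx = v₀Δt + ½aΔt²; chain segment to segment.
0–2 s: v starts 8 cm/s; Δx = 8·2 + ½·5·2² = 26 cm; v ends 18 cm/s.
2–8 s: v starts 18 cm/s; Δx = 18·6 + ½·-9·6² = -54 cm; v ends -36 cm/s.
8–12 s: v starts -36 cm/s; Δx = -36·4 + ½·-5·4² = -184 cm; v ends -56 cm/s.
x(12) = 6 + Σ Δx = -206 cm.

-206 cm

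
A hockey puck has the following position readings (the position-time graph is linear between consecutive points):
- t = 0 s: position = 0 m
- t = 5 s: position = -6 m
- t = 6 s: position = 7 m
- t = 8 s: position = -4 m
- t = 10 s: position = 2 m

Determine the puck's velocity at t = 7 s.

-5.5 m/s

Velocity is the slope of the x-t graph on 6–8 s: (-4 − 7)/(8 − 6) = -5.5 m/s.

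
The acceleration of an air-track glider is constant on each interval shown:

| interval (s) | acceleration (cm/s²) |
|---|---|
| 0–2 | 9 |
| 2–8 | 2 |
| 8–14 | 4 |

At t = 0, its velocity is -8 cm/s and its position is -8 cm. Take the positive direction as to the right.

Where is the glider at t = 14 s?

On each constant-a segment, Δv = aΔt and Δx = v₀Δt + ½aΔt²; chain segment to segment.
0–2 s: v starts -8 cm/s; Δx = -8·2 + ½·9·2² = 2 cm; v ends 10 cm/s.
2–8 s: v starts 10 cm/s; Δx = 10·6 + ½·2·6² = 96 cm; v ends 22 cm/s.
8–14 s: v starts 22 cm/s; Δx = 22·6 + ½·4·6² = 204 cm; v ends 46 cm/s.
x(14) = -8 + Σ Δx = 294 cm.

294 cm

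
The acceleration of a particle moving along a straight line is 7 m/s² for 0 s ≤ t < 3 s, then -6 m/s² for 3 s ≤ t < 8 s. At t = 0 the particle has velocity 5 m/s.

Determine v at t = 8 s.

Δv equals the area under the a-t graph; then v = v₀ + Δv.
0–3 s: 7 × 3 = 21 m/s
3–8 s: -6 × 5 = -30 m/s
Δv = -9 m/s, so v(8) = 5 + (-9) = -4 m/s.

-4 m/s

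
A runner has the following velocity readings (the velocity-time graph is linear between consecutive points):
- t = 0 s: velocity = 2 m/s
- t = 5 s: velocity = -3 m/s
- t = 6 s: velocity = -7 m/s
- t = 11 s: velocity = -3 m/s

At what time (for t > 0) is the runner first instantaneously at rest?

v changes sign on 0–5 s (from 2 to -3); the graph is linear there, so v = 0 at t = 0 + (-2)·(5 − 0)/(-3 − 2) = 2 s.

t = 2 s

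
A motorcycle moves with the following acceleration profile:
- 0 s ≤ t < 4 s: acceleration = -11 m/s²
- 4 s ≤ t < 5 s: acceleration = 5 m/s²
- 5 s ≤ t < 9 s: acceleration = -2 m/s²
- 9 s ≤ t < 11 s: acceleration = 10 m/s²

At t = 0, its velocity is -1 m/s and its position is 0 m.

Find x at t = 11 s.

On each constant-a segment, Δv = aΔt and Δx = v₀Δt + ½aΔt²; chain segment to segment.
0–4 s: v starts -1 m/s; Δx = -1·4 + ½·-11·4² = -92 m; v ends -45 m/s.
4–5 s: v starts -45 m/s; Δx = -45·1 + ½·5·1² = -42.5 m; v ends -40 m/s.
5–9 s: v starts -40 m/s; Δx = -40·4 + ½·-2·4² = -176 m; v ends -48 m/s.
9–11 s: v starts -48 m/s; Δx = -48·2 + ½·10·2² = -76 m; v ends -28 m/s.
x(11) = 0 + Σ Δx = -386.5 m.

-386.5 m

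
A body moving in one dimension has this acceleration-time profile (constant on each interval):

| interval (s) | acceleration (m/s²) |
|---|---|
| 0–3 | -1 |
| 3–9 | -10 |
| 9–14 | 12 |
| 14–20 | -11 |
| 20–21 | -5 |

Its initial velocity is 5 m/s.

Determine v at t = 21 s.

Δv equals the area under the a-t graph; then v = v₀ + Δv.
0–3 s: -1 × 3 = -3 m/s
3–9 s: -10 × 6 = -60 m/s
9–14 s: 12 × 5 = 60 m/s
14–20 s: -11 × 6 = -66 m/s
20–21 s: -5 × 1 = -5 m/s
Δv = -74 m/s, so v(21) = 5 + (-74) = -69 m/s.

-69 m/s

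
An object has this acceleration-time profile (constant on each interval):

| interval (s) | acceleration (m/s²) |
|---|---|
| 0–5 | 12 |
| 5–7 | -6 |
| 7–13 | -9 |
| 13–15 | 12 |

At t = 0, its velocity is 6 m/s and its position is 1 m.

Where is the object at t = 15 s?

487 m

On each constant-a segment, Δv = aΔt and Δx = v₀Δt + ½aΔt²; chain segment to segment.
0–5 s: v starts 6 m/s; Δx = 6·5 + ½·12·5² = 180 m; v ends 66 m/s.
5–7 s: v starts 66 m/s; Δx = 66·2 + ½·-6·2² = 120 m; v ends 54 m/s.
7–13 s: v starts 54 m/s; Δx = 54·6 + ½·-9·6² = 162 m; v ends 0 m/s.
13–15 s: v starts 0 m/s; Δx = 0·2 + ½·12·2² = 24 m; v ends 24 m/s.
x(15) = 1 + Σ Δx = 487 m.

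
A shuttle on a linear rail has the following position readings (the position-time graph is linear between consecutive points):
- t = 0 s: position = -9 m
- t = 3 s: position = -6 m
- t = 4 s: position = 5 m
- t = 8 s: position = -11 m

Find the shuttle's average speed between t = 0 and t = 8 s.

Average speed = (total path length)/(elapsed time); on a piecewise-linear x-t graph the path length is Σ|Δx|.
0–3 s: |Δx| = |-6 − -9| = 3 m
3–4 s: |Δx| = |5 − -6| = 11 m
4–8 s: |Δx| = |-11 − 5| = 16 m
Total path = 30 m; average speed = 30/8 = 3.75 m/s.

3.75 m/s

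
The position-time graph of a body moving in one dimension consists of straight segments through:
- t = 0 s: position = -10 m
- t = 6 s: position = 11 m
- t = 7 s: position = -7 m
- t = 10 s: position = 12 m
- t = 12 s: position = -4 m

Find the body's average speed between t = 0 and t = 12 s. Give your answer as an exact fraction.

Average speed = (total path length)/(elapsed time); on a piecewise-linear x-t graph the path length is Σ|Δx|.
0–6 s: |Δx| = |11 − -10| = 21 m
6–7 s: |Δx| = |-7 − 11| = 18 m
7–10 s: |Δx| = |12 − -7| = 19 m
10–12 s: |Δx| = |-4 − 12| = 16 m
Total path = 74 m; average speed = 74/12 = 37/6 m/s.

37/6 m/s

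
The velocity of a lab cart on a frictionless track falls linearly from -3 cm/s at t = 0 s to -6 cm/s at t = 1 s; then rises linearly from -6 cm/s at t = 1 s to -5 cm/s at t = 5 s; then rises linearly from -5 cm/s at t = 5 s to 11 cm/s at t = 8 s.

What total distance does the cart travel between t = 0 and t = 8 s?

40.1875 cm

Total distance travelled is ∫|v| dt — sum the magnitudes of each area piece.
0–1 s: |½(-3 + -6)(1)| = 4.5 cm
1–5 s: |½(-6 + -5)(4)| = 22 cm
5–8 s: v = 0 at t = 5.9375 s; triangle areas 2.34375 + 11.34375 = 13.6875 cm
Total distance = 40.1875 cm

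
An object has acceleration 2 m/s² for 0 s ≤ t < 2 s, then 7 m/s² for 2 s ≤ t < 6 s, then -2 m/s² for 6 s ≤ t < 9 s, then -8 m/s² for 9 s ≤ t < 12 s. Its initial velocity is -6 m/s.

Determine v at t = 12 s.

-4 m/s

Δv equals the area under the a-t graph; then v = v₀ + Δv.
0–2 s: 2 × 2 = 4 m/s
2–6 s: 7 × 4 = 28 m/s
6–9 s: -2 × 3 = -6 m/s
9–12 s: -8 × 3 = -24 m/s
Δv = 2 m/s, so v(12) = -6 + (2) = -4 m/s.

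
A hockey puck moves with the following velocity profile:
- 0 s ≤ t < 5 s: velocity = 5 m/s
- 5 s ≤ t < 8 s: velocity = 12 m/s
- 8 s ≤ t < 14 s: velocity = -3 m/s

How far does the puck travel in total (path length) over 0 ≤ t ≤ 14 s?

Total distance travelled is ∫|v| dt — sum the magnitudes of each area piece.
0–5 s: |5| × 5 = 25 m
5–8 s: |12| × 3 = 36 m
8–14 s: |-3| × 6 = 18 m
Total distance = 79 m

79 m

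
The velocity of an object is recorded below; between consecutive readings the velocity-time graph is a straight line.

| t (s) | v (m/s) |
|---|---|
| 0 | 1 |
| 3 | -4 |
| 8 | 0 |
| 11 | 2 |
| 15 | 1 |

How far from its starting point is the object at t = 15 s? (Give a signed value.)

-5.5 m

Displacement is the signed area under the v-t curve.
0–3 s: ½(1 + -4)(3) = -4.5 m
3–8 s: ½(-4 + 0)(5) = -10 m
8–11 s: ½(0 + 2)(3) = 3 m
11–15 s: ½(2 + 1)(4) = 6 m
Net displacement = -5.5 m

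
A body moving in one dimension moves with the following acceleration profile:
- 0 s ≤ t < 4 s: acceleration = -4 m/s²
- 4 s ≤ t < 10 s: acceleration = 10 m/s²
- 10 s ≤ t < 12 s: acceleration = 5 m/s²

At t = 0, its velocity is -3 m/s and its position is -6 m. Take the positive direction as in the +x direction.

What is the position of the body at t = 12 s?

On each constant-a segment, Δv = aΔt and Δx = v₀Δt + ½aΔt²; chain segment to segment.
0–4 s: v starts -3 m/s; Δx = -3·4 + ½·-4·4² = -44 m; v ends -19 m/s.
4–10 s: v starts -19 m/s; Δx = -19·6 + ½·10·6² = 66 m; v ends 41 m/s.
10–12 s: v starts 41 m/s; Δx = 41·2 + ½·5·2² = 92 m; v ends 51 m/s.
x(12) = -6 + Σ Δx = 108 m.

108 m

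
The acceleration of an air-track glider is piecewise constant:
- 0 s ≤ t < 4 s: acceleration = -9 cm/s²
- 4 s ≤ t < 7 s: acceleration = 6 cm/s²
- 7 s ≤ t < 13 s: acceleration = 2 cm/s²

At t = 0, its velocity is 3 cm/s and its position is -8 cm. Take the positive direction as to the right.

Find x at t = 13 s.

On each constant-a segment, Δv = aΔt and Δx = v₀Δt + ½aΔt²; chain segment to segment.
0–4 s: v starts 3 cm/s; Δx = 3·4 + ½·-9·4² = -60 cm; v ends -33 cm/s.
4–7 s: v starts -33 cm/s; Δx = -33·3 + ½·6·3² = -72 cm; v ends -15 cm/s.
7–13 s: v starts -15 cm/s; Δx = -15·6 + ½·2·6² = -54 cm; v ends -3 cm/s.
x(13) = -8 + Σ Δx = -194 cm.

-194 cm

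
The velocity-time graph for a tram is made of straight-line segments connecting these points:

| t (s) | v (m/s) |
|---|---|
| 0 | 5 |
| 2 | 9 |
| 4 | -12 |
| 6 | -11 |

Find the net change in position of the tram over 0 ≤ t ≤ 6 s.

Net displacement equals the area under the velocity-time graph (areas below the axis count negative).
0–2 s: ½(5 + 9)(2) = 14 m
2–4 s: ½(9 + -12)(2) = -3 m
4–6 s: ½(-12 + -11)(2) = -23 m
Net displacement = -12 m

-12 m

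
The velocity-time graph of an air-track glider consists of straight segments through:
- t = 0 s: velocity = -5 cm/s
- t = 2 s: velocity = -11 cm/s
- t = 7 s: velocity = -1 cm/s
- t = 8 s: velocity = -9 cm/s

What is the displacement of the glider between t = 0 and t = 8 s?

-51 cm

Displacement is the signed area under the v-t curve.
0–2 s: ½(-5 + -11)(2) = -16 cm
2–7 s: ½(-11 + -1)(5) = -30 cm
7–8 s: ½(-1 + -9)(1) = -5 cm
Net displacement = -51 cm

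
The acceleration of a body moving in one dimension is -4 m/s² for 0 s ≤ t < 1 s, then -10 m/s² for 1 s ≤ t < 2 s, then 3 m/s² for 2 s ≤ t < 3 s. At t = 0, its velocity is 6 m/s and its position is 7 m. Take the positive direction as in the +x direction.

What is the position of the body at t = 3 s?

1.5 m

On each constant-a segment, Δv = aΔt and Δx = v₀Δt + ½aΔt²; chain segment to segment.
0–1 s: v starts 6 m/s; Δx = 6·1 + ½·-4·1² = 4 m; v ends 2 m/s.
1–2 s: v starts 2 m/s; Δx = 2·1 + ½·-10·1² = -3 m; v ends -8 m/s.
2–3 s: v starts -8 m/s; Δx = -8·1 + ½·3·1² = -6.5 m; v ends -5 m/s.
x(3) = 7 + Σ Δx = 1.5 m.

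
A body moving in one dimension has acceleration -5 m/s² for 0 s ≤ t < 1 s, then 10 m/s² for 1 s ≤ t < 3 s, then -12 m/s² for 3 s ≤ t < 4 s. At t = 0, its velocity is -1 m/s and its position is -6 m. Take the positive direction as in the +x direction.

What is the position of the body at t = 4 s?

6.5 m

On each constant-a segment, Δv = aΔt and Δx = v₀Δt + ½aΔt²; chain segment to segment.
0–1 s: v starts -1 m/s; Δx = -1·1 + ½·-5·1² = -3.5 m; v ends -6 m/s.
1–3 s: v starts -6 m/s; Δx = -6·2 + ½·10·2² = 8 m; v ends 14 m/s.
3–4 s: v starts 14 m/s; Δx = 14·1 + ½·-12·1² = 8 m; v ends 2 m/s.
x(4) = -6 + Σ Δx = 6.5 m.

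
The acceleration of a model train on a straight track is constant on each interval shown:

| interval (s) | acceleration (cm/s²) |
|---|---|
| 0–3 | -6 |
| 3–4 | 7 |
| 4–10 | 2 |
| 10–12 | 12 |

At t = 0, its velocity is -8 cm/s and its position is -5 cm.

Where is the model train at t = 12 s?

-146.5 cm

On each constant-a segment, Δv = aΔt and Δx = v₀Δt + ½aΔt²; chain segment to segment.
0–3 s: v starts -8 cm/s; Δx = -8·3 + ½·-6·3² = -51 cm; v ends -26 cm/s.
3–4 s: v starts -26 cm/s; Δx = -26·1 + ½·7·1² = -22.5 cm; v ends -19 cm/s.
4–10 s: v starts -19 cm/s; Δx = -19·6 + ½·2·6² = -78 cm; v ends -7 cm/s.
10–12 s: v starts -7 cm/s; Δx = -7·2 + ½·12·2² = 10 cm; v ends 17 cm/s.
x(12) = -5 + Σ Δx = -146.5 cm.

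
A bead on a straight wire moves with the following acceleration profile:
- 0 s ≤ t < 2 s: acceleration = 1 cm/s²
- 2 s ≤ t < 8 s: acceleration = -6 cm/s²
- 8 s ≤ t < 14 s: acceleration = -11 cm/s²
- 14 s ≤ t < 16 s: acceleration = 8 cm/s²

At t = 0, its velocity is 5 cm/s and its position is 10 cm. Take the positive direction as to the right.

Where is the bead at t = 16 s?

On each constant-a segment, Δv = aΔt and Δx = v₀Δt + ½aΔt²; chain segment to segment.
0–2 s: v starts 5 cm/s; Δx = 5·2 + ½·1·2² = 12 cm; v ends 7 cm/s.
2–8 s: v starts 7 cm/s; Δx = 7·6 + ½·-6·6² = -66 cm; v ends -29 cm/s.
8–14 s: v starts -29 cm/s; Δx = -29·6 + ½·-11·6² = -372 cm; v ends -95 cm/s.
14–16 s: v starts -95 cm/s; Δx = -95·2 + ½·8·2² = -174 cm; v ends -79 cm/s.
x(16) = 10 + Σ Δx = -590 cm.

-590 cm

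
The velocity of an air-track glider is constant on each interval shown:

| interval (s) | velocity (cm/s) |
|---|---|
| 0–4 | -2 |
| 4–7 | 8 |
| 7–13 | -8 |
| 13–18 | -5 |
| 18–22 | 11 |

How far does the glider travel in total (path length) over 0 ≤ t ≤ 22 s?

Total distance travelled is ∫|v| dt — sum the magnitudes of each area piece.
0–4 s: |-2| × 4 = 8 cm
4–7 s: |8| × 3 = 24 cm
7–13 s: |-8| × 6 = 48 cm
13–18 s: |-5| × 5 = 25 cm
18–22 s: |11| × 4 = 44 cm
Total distance = 149 cm

149 cm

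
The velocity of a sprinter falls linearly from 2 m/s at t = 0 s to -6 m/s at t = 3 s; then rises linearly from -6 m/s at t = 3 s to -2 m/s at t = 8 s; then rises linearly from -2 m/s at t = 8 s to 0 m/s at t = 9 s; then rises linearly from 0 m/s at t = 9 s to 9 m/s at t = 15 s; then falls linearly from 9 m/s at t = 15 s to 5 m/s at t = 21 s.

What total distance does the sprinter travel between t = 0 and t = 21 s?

97.5 m

Total distance travelled is ∫|v| dt — sum the magnitudes of each area piece.
0–3 s: v = 0 at t = 0.75 s; triangle areas 0.75 + 6.75 = 7.5 m
3–8 s: |½(-6 + -2)(5)| = 20 m
8–9 s: |½(-2 + 0)(1)| = 1 m
9–15 s: |½(0 + 9)(6)| = 27 m
15–21 s: |½(9 + 5)(6)| = 42 m
Total distance = 97.5 m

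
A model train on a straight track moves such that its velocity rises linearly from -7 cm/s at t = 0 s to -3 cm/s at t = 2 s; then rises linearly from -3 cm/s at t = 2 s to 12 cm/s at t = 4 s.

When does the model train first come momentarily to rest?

v changes sign on 2–4 s (from -3 to 12); the graph is linear there, so v = 0 at t = 2 + (3)·(4 − 2)/(12 − -3) = 2.4 s.

t = 2.4 s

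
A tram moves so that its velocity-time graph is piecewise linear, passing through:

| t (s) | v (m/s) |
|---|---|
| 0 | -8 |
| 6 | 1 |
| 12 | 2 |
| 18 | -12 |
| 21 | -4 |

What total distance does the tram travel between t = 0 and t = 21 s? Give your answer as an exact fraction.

Distance (not displacement) is the total path length: add the absolute areas under v-t.
0–6 s: v = 0 at t = 16/3 s; triangle areas 64/3 + 1/3 = 65/3 m
6–12 s: |½(1 + 2)(6)| = 9 m
12–18 s: v = 0 at t = 90/7 s; triangle areas 6/7 + 216/7 = 222/7 m
18–21 s: |½(-12 + -4)(3)| = 24 m
Total distance = 1814/21 m

1814/21 m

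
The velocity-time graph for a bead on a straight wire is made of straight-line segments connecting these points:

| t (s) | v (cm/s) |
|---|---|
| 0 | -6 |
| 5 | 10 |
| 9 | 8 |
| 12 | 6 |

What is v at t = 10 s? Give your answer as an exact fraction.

22/3 cm/s

On 9–12 s the graph is linear from 8 to 6 cm/s: v(10) = 8 + (6 − 8)·(10 − 9)/(12 − 9) = 22/3 cm/s.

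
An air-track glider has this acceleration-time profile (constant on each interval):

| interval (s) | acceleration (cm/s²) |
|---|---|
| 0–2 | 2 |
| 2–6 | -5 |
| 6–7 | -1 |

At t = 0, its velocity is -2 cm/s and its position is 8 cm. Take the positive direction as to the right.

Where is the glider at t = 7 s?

On each constant-a segment, Δv = aΔt and Δx = v₀Δt + ½aΔt²; chain segment to segment.
0–2 s: v starts -2 cm/s; Δx = -2·2 + ½·2·2² = 0 cm; v ends 2 cm/s.
2–6 s: v starts 2 cm/s; Δx = 2·4 + ½·-5·4² = -32 cm; v ends -18 cm/s.
6–7 s: v starts -18 cm/s; Δx = -18·1 + ½·-1·1² = -18.5 cm; v ends -19 cm/s.
x(7) = 8 + Σ Δx = -42.5 cm.

-42.5 cm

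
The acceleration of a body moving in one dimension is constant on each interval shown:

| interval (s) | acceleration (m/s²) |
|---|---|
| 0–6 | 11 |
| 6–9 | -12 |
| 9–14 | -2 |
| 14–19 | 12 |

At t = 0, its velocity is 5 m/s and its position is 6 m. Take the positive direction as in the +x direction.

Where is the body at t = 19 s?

818 m

On each constant-a segment, Δv = aΔt and Δx = v₀Δt + ½aΔt²; chain segment to segment.
0–6 s: v starts 5 m/s; Δx = 5·6 + ½·11·6² = 228 m; v ends 71 m/s.
6–9 s: v starts 71 m/s; Δx = 71·3 + ½·-12·3² = 159 m; v ends 35 m/s.
9–14 s: v starts 35 m/s; Δx = 35·5 + ½·-2·5² = 150 m; v ends 25 m/s.
14–19 s: v starts 25 m/s; Δx = 25·5 + ½·12·5² = 275 m; v ends 85 m/s.
x(19) = 6 + Σ Δx = 818 m.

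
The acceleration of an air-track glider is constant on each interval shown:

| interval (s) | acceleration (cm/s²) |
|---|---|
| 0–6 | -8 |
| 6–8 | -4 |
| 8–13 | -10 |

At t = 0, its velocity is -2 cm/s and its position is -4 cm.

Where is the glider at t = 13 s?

On each constant-a segment, Δv = aΔt and Δx = v₀Δt + ½aΔt²; chain segment to segment.
0–6 s: v starts -2 cm/s; Δx = -2·6 + ½·-8·6² = -156 cm; v ends -50 cm/s.
6–8 s: v starts -50 cm/s; Δx = -50·2 + ½·-4·2² = -108 cm; v ends -58 cm/s.
8–13 s: v starts -58 cm/s; Δx = -58·5 + ½·-10·5² = -415 cm; v ends -108 cm/s.
x(13) = -4 + Σ Δx = -683 cm.

-683 cm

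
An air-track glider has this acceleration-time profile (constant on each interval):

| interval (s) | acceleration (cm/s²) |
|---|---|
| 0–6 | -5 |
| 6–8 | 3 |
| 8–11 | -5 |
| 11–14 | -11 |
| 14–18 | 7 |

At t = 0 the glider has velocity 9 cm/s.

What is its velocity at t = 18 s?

-35 cm/s

Δv equals the area under the a-t graph; then v = v₀ + Δv.
0–6 s: -5 × 6 = -30 cm/s
6–8 s: 3 × 2 = 6 cm/s
8–11 s: -5 × 3 = -15 cm/s
11–14 s: -11 × 3 = -33 cm/s
14–18 s: 7 × 4 = 28 cm/s
Δv = -44 cm/s, so v(18) = 9 + (-44) = -35 cm/s.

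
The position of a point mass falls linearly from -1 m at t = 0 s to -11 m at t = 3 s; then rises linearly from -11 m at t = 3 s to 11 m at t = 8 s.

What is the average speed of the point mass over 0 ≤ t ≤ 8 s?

Average speed = (total path length)/(elapsed time); on a piecewise-linear x-t graph the path length is Σ|Δx|.
0–3 s: |Δx| = |-11 − -1| = 10 m
3–8 s: |Δx| = |11 − -11| = 22 m
Total path = 32 m; average speed = 32/8 = 4 m/s.

4 m/s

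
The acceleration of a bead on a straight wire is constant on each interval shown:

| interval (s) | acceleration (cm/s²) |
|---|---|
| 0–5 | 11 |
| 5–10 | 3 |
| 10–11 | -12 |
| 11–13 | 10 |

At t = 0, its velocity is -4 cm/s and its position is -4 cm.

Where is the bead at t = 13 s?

On each constant-a segment, Δv = aΔt and Δx = v₀Δt + ½aΔt²; chain segment to segment.
0–5 s: v starts -4 cm/s; Δx = -4·5 + ½·11·5² = 117.5 cm; v ends 51 cm/s.
5–10 s: v starts 51 cm/s; Δx = 51·5 + ½·3·5² = 292.5 cm; v ends 66 cm/s.
10–11 s: v starts 66 cm/s; Δx = 66·1 + ½·-12·1² = 60 cm; v ends 54 cm/s.
11–13 s: v starts 54 cm/s; Δx = 54·2 + ½·10·2² = 128 cm; v ends 74 cm/s.
x(13) = -4 + Σ Δx = 594 cm.

594 cm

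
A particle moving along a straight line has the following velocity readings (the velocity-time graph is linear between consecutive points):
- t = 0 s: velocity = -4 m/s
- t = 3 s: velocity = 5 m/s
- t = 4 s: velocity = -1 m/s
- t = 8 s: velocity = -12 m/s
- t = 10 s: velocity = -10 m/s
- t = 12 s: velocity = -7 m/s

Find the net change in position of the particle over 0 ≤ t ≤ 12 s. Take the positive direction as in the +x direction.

-61.5 m

Net displacement equals the area under the velocity-time graph (areas below the axis count negative).
0–3 s: ½(-4 + 5)(3) = 1.5 m
3–4 s: ½(5 + -1)(1) = 2 m
4–8 s: ½(-1 + -12)(4) = -26 m
8–10 s: ½(-12 + -10)(2) = -22 m
10–12 s: ½(-10 + -7)(2) = -17 m
Net displacement = -61.5 m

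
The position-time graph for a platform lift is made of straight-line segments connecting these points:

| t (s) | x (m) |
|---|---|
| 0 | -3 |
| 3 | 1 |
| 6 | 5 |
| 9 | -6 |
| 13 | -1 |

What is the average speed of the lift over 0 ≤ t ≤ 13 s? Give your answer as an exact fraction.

24/13 m/s

Average speed = (total path length)/(elapsed time); on a piecewise-linear x-t graph the path length is Σ|Δx|.
0–3 s: |Δx| = |1 − -3| = 4 m
3–6 s: |Δx| = |5 − 1| = 4 m
6–9 s: |Δx| = |-6 − 5| = 11 m
9–13 s: |Δx| = |-1 − -6| = 5 m
Total path = 24 m; average speed = 24/13 = 24/13 m/s.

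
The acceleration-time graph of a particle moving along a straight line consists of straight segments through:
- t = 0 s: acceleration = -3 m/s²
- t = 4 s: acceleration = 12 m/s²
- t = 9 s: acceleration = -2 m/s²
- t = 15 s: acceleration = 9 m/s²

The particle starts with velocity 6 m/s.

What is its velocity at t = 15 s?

Δv equals the area under the a-t graph; then v = v₀ + Δv.
0–4 s: ½(-3 + 12)(4) = 18 m/s
4–9 s: ½(12 + -2)(5) = 25 m/s
9–15 s: ½(-2 + 9)(6) = 21 m/s
Δv = 64 m/s, so v(15) = 6 + (64) = 70 m/s.

70 m/s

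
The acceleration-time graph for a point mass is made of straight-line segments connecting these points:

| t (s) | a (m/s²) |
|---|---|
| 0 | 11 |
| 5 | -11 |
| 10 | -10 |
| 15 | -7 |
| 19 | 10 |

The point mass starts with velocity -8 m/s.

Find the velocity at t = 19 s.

Δv equals the area under the a-t graph; then v = v₀ + Δv.
0–5 s: ½(11 + -11)(5) = 0 m/s
5–10 s: ½(-11 + -10)(5) = -52.5 m/s
10–15 s: ½(-10 + -7)(5) = -42.5 m/s
15–19 s: ½(-7 + 10)(4) = 6 m/s
Δv = -89 m/s, so v(19) = -8 + (-89) = -97 m/s.

-97 m/s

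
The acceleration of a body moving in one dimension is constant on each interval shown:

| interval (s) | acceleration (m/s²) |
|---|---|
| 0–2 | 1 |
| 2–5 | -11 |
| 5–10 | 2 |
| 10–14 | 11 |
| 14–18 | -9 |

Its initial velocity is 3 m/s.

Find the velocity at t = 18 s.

-10 m/s

Δv equals the area under the a-t graph; then v = v₀ + Δv.
0–2 s: 1 × 2 = 2 m/s
2–5 s: -11 × 3 = -33 m/s
5–10 s: 2 × 5 = 10 m/s
10–14 s: 11 × 4 = 44 m/s
14–18 s: -9 × 4 = -36 m/s
Δv = -13 m/s, so v(18) = 3 + (-13) = -10 m/s.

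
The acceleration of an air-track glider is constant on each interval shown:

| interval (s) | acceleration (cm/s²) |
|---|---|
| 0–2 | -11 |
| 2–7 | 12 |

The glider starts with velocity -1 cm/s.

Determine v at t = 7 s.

Δv equals the area under the a-t graph; then v = v₀ + Δv.
0–2 s: -11 × 2 = -22 cm/s
2–7 s: 12 × 5 = 60 cm/s
Δv = 38 cm/s, so v(7) = -1 + (38) = 37 cm/s.

37 cm/s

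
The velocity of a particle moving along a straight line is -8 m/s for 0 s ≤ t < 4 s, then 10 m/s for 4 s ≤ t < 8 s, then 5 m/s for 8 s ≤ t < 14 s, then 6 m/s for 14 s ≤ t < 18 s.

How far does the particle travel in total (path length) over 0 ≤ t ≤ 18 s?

Distance (not displacement) is the total path length: add the absolute areas under v-t.
0–4 s: |-8| × 4 = 32 m
4–8 s: |10| × 4 = 40 m
8–14 s: |5| × 6 = 30 m
14–18 s: |6| × 4 = 24 m
Total distance = 126 m

126 m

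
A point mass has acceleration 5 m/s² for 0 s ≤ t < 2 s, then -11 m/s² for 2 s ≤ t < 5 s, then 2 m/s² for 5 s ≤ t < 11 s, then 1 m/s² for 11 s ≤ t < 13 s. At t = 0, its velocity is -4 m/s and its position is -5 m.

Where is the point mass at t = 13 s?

On each constant-a segment, Δv = aΔt and Δx = v₀Δt + ½aΔt²; chain segment to segment.
0–2 s: v starts -4 m/s; Δx = -4·2 + ½·5·2² = 2 m; v ends 6 m/s.
2–5 s: v starts 6 m/s; Δx = 6·3 + ½·-11·3² = -31.5 m; v ends -27 m/s.
5–11 s: v starts -27 m/s; Δx = -27·6 + ½·2·6² = -126 m; v ends -15 m/s.
11–13 s: v starts -15 m/s; Δx = -15·2 + ½·1·2² = -28 m; v ends -13 m/s.
x(13) = -5 + Σ Δx = -188.5 m.

-188.5 m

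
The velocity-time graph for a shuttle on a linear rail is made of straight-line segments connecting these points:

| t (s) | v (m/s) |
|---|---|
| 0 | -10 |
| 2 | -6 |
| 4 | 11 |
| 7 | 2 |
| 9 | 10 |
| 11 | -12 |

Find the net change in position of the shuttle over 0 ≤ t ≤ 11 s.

18.5 m

Net displacement equals the area under the velocity-time graph (areas below the axis count negative).
0–2 s: ½(-10 + -6)(2) = -16 m
2–4 s: ½(-6 + 11)(2) = 5 m
4–7 s: ½(11 + 2)(3) = 19.5 m
7–9 s: ½(2 + 10)(2) = 12 m
9–11 s: ½(10 + -12)(2) = -2 m
Net displacement = 18.5 m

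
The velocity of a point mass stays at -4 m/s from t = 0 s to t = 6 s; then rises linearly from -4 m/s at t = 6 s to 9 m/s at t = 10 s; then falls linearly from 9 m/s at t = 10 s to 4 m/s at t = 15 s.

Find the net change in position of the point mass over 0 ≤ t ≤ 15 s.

18.5 m

Net displacement equals the area under the velocity-time graph (areas below the axis count negative).
0–6 s: -4 × 6 = -24 m
6–10 s: ½(-4 + 9)(4) = 10 m
10–15 s: ½(9 + 4)(5) = 32.5 m
Net displacement = 18.5 m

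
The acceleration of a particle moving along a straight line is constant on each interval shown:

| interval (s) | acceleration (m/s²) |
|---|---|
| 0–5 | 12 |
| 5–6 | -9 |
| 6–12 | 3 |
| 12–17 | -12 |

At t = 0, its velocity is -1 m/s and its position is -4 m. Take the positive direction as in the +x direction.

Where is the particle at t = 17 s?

On each constant-a segment, Δv = aΔt and Δx = v₀Δt + ½aΔt²; chain segment to segment.
0–5 s: v starts -1 m/s; Δx = -1·5 + ½·12·5² = 145 m; v ends 59 m/s.
5–6 s: v starts 59 m/s; Δx = 59·1 + ½·-9·1² = 54.5 m; v ends 50 m/s.
6–12 s: v starts 50 m/s; Δx = 50·6 + ½·3·6² = 354 m; v ends 68 m/s.
12–17 s: v starts 68 m/s; Δx = 68·5 + ½·-12·5² = 190 m; v ends 8 m/s.
x(17) = -4 + Σ Δx = 739.5 m.

739.5 m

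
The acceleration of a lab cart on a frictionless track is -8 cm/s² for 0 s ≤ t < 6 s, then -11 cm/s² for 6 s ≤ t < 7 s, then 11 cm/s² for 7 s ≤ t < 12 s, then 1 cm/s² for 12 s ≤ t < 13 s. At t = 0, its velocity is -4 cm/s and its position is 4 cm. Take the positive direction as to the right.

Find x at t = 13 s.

On each constant-a segment, Δv = aΔt and Δx = v₀Δt + ½aΔt²; chain segment to segment.
0–6 s: v starts -4 cm/s; Δx = -4·6 + ½·-8·6² = -168 cm; v ends -52 cm/s.
6–7 s: v starts -52 cm/s; Δx = -52·1 + ½·-11·1² = -57.5 cm; v ends -63 cm/s.
7–12 s: v starts -63 cm/s; Δx = -63·5 + ½·11·5² = -177.5 cm; v ends -8 cm/s.
12–13 s: v starts -8 cm/s; Δx = -8·1 + ½·1·1² = -7.5 cm; v ends -7 cm/s.
x(13) = 4 + Σ Δx = -406.5 cm.

-406.5 cm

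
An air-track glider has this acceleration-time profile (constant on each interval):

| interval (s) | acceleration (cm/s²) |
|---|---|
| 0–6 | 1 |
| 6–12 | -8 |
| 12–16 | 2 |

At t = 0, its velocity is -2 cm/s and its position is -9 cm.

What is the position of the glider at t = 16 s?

-283 cm

On each constant-a segment, Δv = aΔt and Δx = v₀Δt + ½aΔt²; chain segment to segment.
0–6 s: v starts -2 cm/s; Δx = -2·6 + ½·1·6² = 6 cm; v ends 4 cm/s.
6–12 s: v starts 4 cm/s; Δx = 4·6 + ½·-8·6² = -120 cm; v ends -44 cm/s.
12–16 s: v starts -44 cm/s; Δx = -44·4 + ½·2·4² = -160 cm; v ends -36 cm/s.
x(16) = -9 + Σ Δx = -283 cm.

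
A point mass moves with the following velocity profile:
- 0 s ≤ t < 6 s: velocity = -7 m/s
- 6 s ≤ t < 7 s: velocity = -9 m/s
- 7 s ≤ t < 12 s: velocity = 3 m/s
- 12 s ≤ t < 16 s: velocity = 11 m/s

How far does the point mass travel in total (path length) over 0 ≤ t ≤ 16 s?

Distance (not displacement) is the total path length: add the absolute areas under v-t.
0–6 s: |-7| × 6 = 42 m
6–7 s: |-9| × 1 = 9 m
7–12 s: |3| × 5 = 15 m
12–16 s: |11| × 4 = 44 m
Total distance = 110 m

110 m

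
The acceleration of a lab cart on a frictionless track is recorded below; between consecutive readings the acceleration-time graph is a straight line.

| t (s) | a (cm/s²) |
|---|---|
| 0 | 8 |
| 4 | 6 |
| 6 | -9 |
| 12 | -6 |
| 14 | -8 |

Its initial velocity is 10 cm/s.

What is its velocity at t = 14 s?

Δv equals the area under the a-t graph; then v = v₀ + Δv.
0–4 s: ½(8 + 6)(4) = 28 cm/s
4–6 s: ½(6 + -9)(2) = -3 cm/s
6–12 s: ½(-9 + -6)(6) = -45 cm/s
12–14 s: ½(-6 + -8)(2) = -14 cm/s
Δv = -34 cm/s, so v(14) = 10 + (-34) = -24 cm/s.

-24 cm/s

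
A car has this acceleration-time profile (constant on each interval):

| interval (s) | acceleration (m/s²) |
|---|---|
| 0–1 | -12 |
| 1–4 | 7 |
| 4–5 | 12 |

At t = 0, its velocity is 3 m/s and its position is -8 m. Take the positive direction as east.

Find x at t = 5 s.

11.5 m

On each constant-a segment, Δv = aΔt and Δx = v₀Δt + ½aΔt²; chain segment to segment.
0–1 s: v starts 3 m/s; Δx = 3·1 + ½·-12·1² = -3 m; v ends -9 m/s.
1–4 s: v starts -9 m/s; Δx = -9·3 + ½·7·3² = 4.5 m; v ends 12 m/s.
4–5 s: v starts 12 m/s; Δx = 12·1 + ½·12·1² = 18 m; v ends 24 m/s.
x(5) = -8 + Σ Δx = 11.5 m.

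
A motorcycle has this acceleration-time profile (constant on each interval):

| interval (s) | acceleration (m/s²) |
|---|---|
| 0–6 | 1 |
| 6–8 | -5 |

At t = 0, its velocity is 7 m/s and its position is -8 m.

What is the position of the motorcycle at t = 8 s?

68 m

On each constant-a segment, Δv = aΔt and Δx = v₀Δt + ½aΔt²; chain segment to segment.
0–6 s: v starts 7 m/s; Δx = 7·6 + ½·1·6² = 60 m; v ends 13 m/s.
6–8 s: v starts 13 m/s; Δx = 13·2 + ½·-5·2² = 16 m; v ends 3 m/s.
x(8) = -8 + Σ Δx = 68 m.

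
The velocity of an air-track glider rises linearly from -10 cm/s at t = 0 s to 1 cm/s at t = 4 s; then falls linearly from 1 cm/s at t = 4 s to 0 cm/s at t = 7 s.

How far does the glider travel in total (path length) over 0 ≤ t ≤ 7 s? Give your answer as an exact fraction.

437/22 cm

Total distance travelled is ∫|v| dt — sum the magnitudes of each area piece.
0–4 s: v = 0 at t = 40/11 s; triangle areas 200/11 + 2/11 = 202/11 cm
4–7 s: |½(1 + 0)(3)| = 1.5 cm
Total distance = 437/22 cm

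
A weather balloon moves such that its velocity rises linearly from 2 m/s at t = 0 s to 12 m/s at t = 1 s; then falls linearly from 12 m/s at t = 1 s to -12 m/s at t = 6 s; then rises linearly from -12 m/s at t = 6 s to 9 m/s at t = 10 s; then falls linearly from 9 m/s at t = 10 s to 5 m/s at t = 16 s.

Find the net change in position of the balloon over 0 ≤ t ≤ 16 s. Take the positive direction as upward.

Net displacement equals the area under the velocity-time graph (areas below the axis count negative).
0–1 s: ½(2 + 12)(1) = 7 m
1–6 s: ½(12 + -12)(5) = 0 m
6–10 s: ½(-12 + 9)(4) = -6 m
10–16 s: ½(9 + 5)(6) = 42 m
Net displacement = 43 m

43 m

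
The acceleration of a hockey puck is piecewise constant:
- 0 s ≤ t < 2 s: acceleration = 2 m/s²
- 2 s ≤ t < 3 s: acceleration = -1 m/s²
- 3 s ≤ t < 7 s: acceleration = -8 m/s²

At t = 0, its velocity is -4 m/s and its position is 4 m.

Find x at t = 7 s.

On each constant-a segment, Δv = aΔt and Δx = v₀Δt + ½aΔt²; chain segment to segment.
0–2 s: v starts -4 m/s; Δx = -4·2 + ½·2·2² = -4 m; v ends 0 m/s.
2–3 s: v starts 0 m/s; Δx = 0·1 + ½·-1·1² = -0.5 m; v ends -1 m/s.
3–7 s: v starts -1 m/s; Δx = -1·4 + ½·-8·4² = -68 m; v ends -33 m/s.
x(7) = 4 + Σ Δx = -68.5 m.

-68.5 m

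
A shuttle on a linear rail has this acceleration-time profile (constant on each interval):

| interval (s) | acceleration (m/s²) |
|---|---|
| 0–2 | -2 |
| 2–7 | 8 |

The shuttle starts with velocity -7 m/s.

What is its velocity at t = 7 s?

Δv equals the area under the a-t graph; then v = v₀ + Δv.
0–2 s: -2 × 2 = -4 m/s
2–7 s: 8 × 5 = 40 m/s
Δv = 36 m/s, so v(7) = -7 + (36) = 29 m/s.

29 m/s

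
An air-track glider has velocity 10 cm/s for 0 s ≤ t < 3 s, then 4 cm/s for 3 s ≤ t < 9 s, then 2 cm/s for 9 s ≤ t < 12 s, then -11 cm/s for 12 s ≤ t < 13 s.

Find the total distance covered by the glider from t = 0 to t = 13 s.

Total distance travelled is ∫|v| dt — sum the magnitudes of each area piece.
0–3 s: |10| × 3 = 30 cm
3–9 s: |4| × 6 = 24 cm
9–12 s: |2| × 3 = 6 cm
12–13 s: |-11| × 1 = 11 cm
Total distance = 71 cm

71 cm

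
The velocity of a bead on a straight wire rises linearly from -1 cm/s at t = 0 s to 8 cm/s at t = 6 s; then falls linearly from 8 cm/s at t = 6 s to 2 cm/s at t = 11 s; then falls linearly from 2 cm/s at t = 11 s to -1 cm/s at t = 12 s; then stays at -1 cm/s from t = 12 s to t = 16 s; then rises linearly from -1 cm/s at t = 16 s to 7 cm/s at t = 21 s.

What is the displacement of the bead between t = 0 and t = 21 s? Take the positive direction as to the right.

57.5 cm

Net displacement equals the area under the velocity-time graph (areas below the axis count negative).
0–6 s: ½(-1 + 8)(6) = 21 cm
6–11 s: ½(8 + 2)(5) = 25 cm
11–12 s: ½(2 + -1)(1) = 0.5 cm
12–16 s: -1 × 4 = -4 cm
16–21 s: ½(-1 + 7)(5) = 15 cm
Net displacement = 57.5 cm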